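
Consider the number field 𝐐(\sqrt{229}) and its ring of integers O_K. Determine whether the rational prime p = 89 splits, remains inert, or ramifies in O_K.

d = 229 ≡ 1 (mod 4), so O_K = ℤ[(1+√229)/2] and disc(K) = d = 229.
89 ∤ 229, so 89 is unramified.
Compute (229/89) via Euler: 51^((89-1)/2) mod 89 = 88, so (229/89) = -1.
Legendre symbol -1 ⇒ 89 is inert.

inert — (89) stays prime in O_K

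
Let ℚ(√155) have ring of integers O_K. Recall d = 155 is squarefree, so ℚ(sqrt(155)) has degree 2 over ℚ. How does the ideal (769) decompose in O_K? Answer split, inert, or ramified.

769 splits in O_K

Since 155 ≢ 1 mod 4, the ring of integers is ℤ[√155] with discriminant 4·155 = 620.
769 ∤ 620, so 769 is unramified.
(155/769) = 155^384 mod 769 = 1, giving Legendre symbol 1.
(155/769) = 1, so 769 splits.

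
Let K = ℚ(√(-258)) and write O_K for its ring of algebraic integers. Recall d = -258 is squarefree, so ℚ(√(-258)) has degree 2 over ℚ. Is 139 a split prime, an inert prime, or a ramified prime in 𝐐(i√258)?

-258 mod 4 = 2, hence disc K = 4·(-258) = -1032 and O_K = ℤ[√-258].
Since gcd(139, -1032) = 1 the prime 139 does not ramify.
Euler's criterion: (-258)^69 mod 139 = 1. Thus (-258|139) = 1.
(-258/139) = 1, so 139 splits.

split — (139) = 𝔭₁𝔭₂ with 𝔭₁ ≠ 𝔭₂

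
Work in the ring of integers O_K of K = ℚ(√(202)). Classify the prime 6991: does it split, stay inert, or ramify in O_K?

202 mod 4 = 2, hence disc K = 4·202 = 808 and O_K = ℤ[√202].
6991 ∤ 808, so 6991 is unramified.
Euler's criterion: 202^3495 mod 6991 = 1. Thus (202|6991) = 1.
d is a quadratic residue mod p, hence 6991 splits in O_K.

p splits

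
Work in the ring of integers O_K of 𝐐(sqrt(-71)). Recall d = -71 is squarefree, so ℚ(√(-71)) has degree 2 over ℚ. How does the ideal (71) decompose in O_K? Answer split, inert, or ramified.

Since -71 ≡ 1 mod 4, the ring of integers is ℤ[(1+√-71)/2] with discriminant -71.
71 divides disc(K) = -71, so 71 ramifies.

p ramifies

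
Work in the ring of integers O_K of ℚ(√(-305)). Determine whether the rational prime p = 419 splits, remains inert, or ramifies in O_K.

Since -305 ≢ 1 mod 4, the ring of integers is ℤ[√-305] with discriminant 4·(-305) = -1220.
419 ∤ -1220, so 419 is unramified.
(-305/419) = 114^209 mod 419 = 1, giving Legendre symbol 1.
Legendre symbol 1 ⇒ 419 is split.

splits completely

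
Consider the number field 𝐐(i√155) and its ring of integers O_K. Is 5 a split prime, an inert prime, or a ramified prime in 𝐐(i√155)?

5 is ramified

d = -155 ≡ 1 (mod 4), so O_K = ℤ[(1+√-155)/2] and disc(K) = d = -155.
disc(K) = -155 = 5·(-31), so p = 5 is ramified.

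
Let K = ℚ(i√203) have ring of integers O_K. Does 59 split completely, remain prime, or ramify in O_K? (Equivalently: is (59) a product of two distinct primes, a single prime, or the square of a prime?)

d = -203 ≡ 1 (mod 4), so O_K = ℤ[(1+√-203)/2] and disc(K) = d = -203.
disc(K) = -203 is not divisible by 59; 59 is unramified.
Euler's criterion: (-203)^29 mod 59 = 58. Thus (-203|59) = -1.
Legendre symbol -1 ⇒ 59 is inert.

inert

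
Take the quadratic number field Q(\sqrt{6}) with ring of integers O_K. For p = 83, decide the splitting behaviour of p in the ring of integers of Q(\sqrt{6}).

inert

Since 6 ≢ 1 mod 4, the ring of integers is ℤ[√6] with discriminant 4·6 = 24.
disc(K) = 24 is not divisible by 83; 83 is unramified.
Legendre symbol by Euler's criterion: (6/83) ≡ 6^41 ≡ 82 (mod 83), i.e. (6/83) = -1.
d is a non-residue mod p, hence 83 remains inert in O_K.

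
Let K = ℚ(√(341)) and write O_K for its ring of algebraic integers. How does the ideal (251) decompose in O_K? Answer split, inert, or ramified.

Since 341 ≡ 1 mod 4, the ring of integers is ℤ[(1+√341)/2] with discriminant 341.
251 ∤ 341, so 251 is unramified.
(341/251) = 90^125 mod 251 = 250, giving Legendre symbol -1.
Legendre symbol -1 ⇒ 251 is inert.

251 remains inert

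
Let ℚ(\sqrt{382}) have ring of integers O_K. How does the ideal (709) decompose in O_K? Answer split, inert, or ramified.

d = 382 ≡ 2 (mod 4), so O_K = ℤ[√382] and disc(K) = 4d = 1528.
disc(K) = 1528 is not divisible by 709; 709 is unramified.
Legendre symbol by Euler's criterion: (382/709) ≡ 382^354 ≡ 708 (mod 709), i.e. (382/709) = -1.
(382/709) = -1, so 709 is inert.

remains prime (inert)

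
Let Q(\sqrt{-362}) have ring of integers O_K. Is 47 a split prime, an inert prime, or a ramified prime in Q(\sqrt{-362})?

-362 mod 4 = 2, hence disc K = 4·(-362) = -1448 and O_K = ℤ[√-362].
disc(K) = -1448 is not divisible by 47; 47 is unramified.
Compute (-362/47) via Euler: 14^((47-1)/2) mod 47 = 1, so (-362/47) = 1.
Legendre symbol 1 ⇒ 47 is split.

split — (47) = 𝔭₁𝔭₂ with 𝔭₁ ≠ 𝔭₂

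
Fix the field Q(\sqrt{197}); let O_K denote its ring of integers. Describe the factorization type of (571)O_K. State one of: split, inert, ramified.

197 mod 4 = 1, hence disc K = 197 and O_K = ℤ[(1+√197)/2].
Since gcd(571, 197) = 1 the prime 571 does not ramify.
(197/571) = 197^285 mod 571 = 570, giving Legendre symbol -1.
Legendre symbol -1 ⇒ 571 is inert.

remains prime (inert)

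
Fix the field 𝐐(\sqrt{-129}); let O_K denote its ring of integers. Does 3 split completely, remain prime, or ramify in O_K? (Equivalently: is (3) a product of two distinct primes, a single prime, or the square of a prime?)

3 is ramified

d = -129 ≡ 3 (mod 4), so O_K = ℤ[√-129] and disc(K) = 4d = -516.
3 divides disc(K) = -516, so 3 ramifies.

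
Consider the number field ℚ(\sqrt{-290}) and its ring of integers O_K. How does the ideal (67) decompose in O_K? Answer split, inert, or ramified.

d = -290 ≡ 2 (mod 4), so O_K = ℤ[√-290] and disc(K) = 4d = -1160.
Since gcd(67, -1160) = 1 the prime 67 does not ramify.
Compute (-290/67) via Euler: 45^((67-1)/2) mod 67 = 66, so (-290/67) = -1.
Legendre symbol -1 ⇒ 67 is inert.

remains prime (inert)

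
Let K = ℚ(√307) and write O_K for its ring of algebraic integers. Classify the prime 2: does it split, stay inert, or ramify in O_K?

307 mod 4 = 3, hence disc K = 4·307 = 1228 and O_K = ℤ[√307].
Ramification test: 2 | 1228. The prime 2 ramifies in K.

p ramifies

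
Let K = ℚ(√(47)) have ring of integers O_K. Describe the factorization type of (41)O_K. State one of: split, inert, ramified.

41 remains inert

d = 47 ≡ 3 (mod 4), so O_K = ℤ[√47] and disc(K) = 4d = 188.
disc(K) = 188 is not divisible by 41; 41 is unramified.
Euler's criterion: 47^20 mod 41 = 40. Thus (47|41) = -1.
(47/41) = -1, so 41 is inert.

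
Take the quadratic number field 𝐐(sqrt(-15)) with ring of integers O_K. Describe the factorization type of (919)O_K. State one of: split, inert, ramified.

p splits

d = -15 ≡ 1 (mod 4), so O_K = ℤ[(1+√-15)/2] and disc(K) = d = -15.
Since gcd(919, -15) = 1 the prime 919 does not ramify.
Euler's criterion: (-15)^459 mod 919 = 1. Thus (-15|919) = 1.
d is a quadratic residue mod p, hence 919 splits in O_K.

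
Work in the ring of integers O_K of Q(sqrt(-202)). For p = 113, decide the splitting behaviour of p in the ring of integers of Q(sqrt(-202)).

remains prime (inert)

-202 mod 4 = 2, hence disc K = 4·(-202) = -808 and O_K = ℤ[√-202].
Since gcd(113, -808) = 1 the prime 113 does not ramify.
Euler's criterion: (-202)^56 mod 113 = 112. Thus (-202|113) = -1.
Legendre symbol -1 ⇒ 113 is inert.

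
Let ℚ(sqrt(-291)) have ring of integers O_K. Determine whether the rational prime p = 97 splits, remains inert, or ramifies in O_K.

d = -291 ≡ 1 (mod 4), so O_K = ℤ[(1+√-291)/2] and disc(K) = d = -291.
disc(K) = -291 = 97·(-3), so p = 97 is ramified.

ramified — (97) = 𝔭²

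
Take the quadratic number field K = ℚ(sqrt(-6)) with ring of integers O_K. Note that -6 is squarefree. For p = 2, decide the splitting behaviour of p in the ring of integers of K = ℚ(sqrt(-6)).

2 is ramified

d = -6 ≡ 2 (mod 4), so O_K = ℤ[√-6] and disc(K) = 4d = -24.
Ramification test: 2 | -24. The prime 2 ramifies in K.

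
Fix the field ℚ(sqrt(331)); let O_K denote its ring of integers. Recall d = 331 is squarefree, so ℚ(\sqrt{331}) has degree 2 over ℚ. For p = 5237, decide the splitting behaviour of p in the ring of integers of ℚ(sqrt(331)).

split

Since 331 ≢ 1 mod 4, the ring of integers is ℤ[√331] with discriminant 4·331 = 1324.
disc(K) = 1324 is not divisible by 5237; 5237 is unramified.
Euler's criterion: 331^2618 mod 5237 = 1. Thus (331|5237) = 1.
Legendre symbol 1 ⇒ 5237 is split.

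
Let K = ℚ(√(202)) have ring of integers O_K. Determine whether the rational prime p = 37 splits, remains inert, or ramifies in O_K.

202 mod 4 = 2, hence disc K = 4·202 = 808 and O_K = ℤ[√202].
Since gcd(37, 808) = 1 the prime 37 does not ramify.
Legendre symbol by Euler's criterion: (202/37) ≡ 202^18 ≡ 36 (mod 37), i.e. (202/37) = -1.
d is a non-residue mod p, hence 37 remains inert in O_K.

37 remains inert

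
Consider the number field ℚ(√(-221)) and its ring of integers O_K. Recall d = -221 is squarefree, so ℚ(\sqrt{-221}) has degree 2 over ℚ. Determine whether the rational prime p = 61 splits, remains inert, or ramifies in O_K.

-221 mod 4 = 3, hence disc K = 4·(-221) = -884 and O_K = ℤ[√-221].
Since gcd(61, -884) = 1 the prime 61 does not ramify.
Euler's criterion: (-221)^30 mod 61 = 60. Thus (-221|61) = -1.
d is a non-residue mod p, hence 61 remains inert in O_K.

p is inert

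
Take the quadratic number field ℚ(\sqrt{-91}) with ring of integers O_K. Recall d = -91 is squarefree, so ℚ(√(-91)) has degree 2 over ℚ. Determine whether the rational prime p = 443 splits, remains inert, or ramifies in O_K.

d = -91 ≡ 1 (mod 4), so O_K = ℤ[(1+√-91)/2] and disc(K) = d = -91.
disc(K) = -91 is not divisible by 443; 443 is unramified.
(-91/443) = 352^221 mod 443 = 1, giving Legendre symbol 1.
(-91/443) = 1, so 443 splits.

split — (443) = 𝔭₁𝔭₂ with 𝔭₁ ≠ 𝔭₂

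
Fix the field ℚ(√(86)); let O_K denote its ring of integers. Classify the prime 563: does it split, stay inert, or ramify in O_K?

d = 86 ≡ 2 (mod 4), so O_K = ℤ[√86] and disc(K) = 4d = 344.
563 ∤ 344, so 563 is unramified.
Compute (86/563) via Euler: 86^((563-1)/2) mod 563 = 1, so (86/563) = 1.
d is a quadratic residue mod p, hence 563 splits in O_K.

p splits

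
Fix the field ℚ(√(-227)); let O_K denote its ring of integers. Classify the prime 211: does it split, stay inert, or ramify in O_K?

inert — (211) stays prime in O_K

d = -227 ≡ 1 (mod 4), so O_K = ℤ[(1+√-227)/2] and disc(K) = d = -227.
disc(K) = -227 is not divisible by 211; 211 is unramified.
Euler's criterion: (-227)^105 mod 211 = 210. Thus (-227|211) = -1.
d is a non-residue mod p, hence 211 remains inert in O_K.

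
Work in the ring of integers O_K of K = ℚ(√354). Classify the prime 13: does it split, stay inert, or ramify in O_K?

split

354 mod 4 = 2, hence disc K = 4·354 = 1416 and O_K = ℤ[√354].
13 ∤ 1416, so 13 is unramified.
Compute (354/13) via Euler: 3^((13-1)/2) mod 13 = 1, so (354/13) = 1.
Legendre symbol 1 ⇒ 13 is split.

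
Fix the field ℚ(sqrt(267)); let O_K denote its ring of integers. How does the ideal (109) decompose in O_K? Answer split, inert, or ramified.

109 splits in O_K

d = 267 ≡ 3 (mod 4), so O_K = ℤ[√267] and disc(K) = 4d = 1068.
disc(K) = 1068 is not divisible by 109; 109 is unramified.
(267/109) = 49^54 mod 109 = 1, giving Legendre symbol 1.
d is a quadratic residue mod p, hence 109 splits in O_K.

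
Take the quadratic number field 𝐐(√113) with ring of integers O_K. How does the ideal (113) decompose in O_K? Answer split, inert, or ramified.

ramified — (113) = 𝔭²

113 mod 4 = 1, hence disc K = 113 and O_K = ℤ[(1+√113)/2].
Ramification test: 113 | 113. The prime 113 ramifies in K.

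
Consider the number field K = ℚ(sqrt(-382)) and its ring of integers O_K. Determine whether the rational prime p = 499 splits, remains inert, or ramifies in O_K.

499 remains inert

Since -382 ≢ 1 mod 4, the ring of integers is ℤ[√-382] with discriminant 4·(-382) = -1528.
disc(K) = -1528 is not divisible by 499; 499 is unramified.
Compute (-382/499) via Euler: 117^((499-1)/2) mod 499 = 498, so (-382/499) = -1.
d is a non-residue mod p, hence 499 remains inert in O_K.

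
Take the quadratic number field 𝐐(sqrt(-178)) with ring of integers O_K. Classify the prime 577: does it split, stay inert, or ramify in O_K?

Since -178 ≢ 1 mod 4, the ring of integers is ℤ[√-178] with discriminant 4·(-178) = -712.
577 ∤ -712, so 577 is unramified.
Legendre symbol by Euler's criterion: (-178/577) ≡ (-178)^288 ≡ 576 (mod 577), i.e. (-178/577) = -1.
(-178/577) = -1, so 577 is inert.

inert — (577) stays prime in O_K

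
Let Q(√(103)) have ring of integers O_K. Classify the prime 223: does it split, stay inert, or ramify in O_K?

103 mod 4 = 3, hence disc K = 4·103 = 412 and O_K = ℤ[√103].
disc(K) = 412 is not divisible by 223; 223 is unramified.
Euler's criterion: 103^111 mod 223 = 222. Thus (103|223) = -1.
Legendre symbol -1 ⇒ 223 is inert.

remains prime (inert)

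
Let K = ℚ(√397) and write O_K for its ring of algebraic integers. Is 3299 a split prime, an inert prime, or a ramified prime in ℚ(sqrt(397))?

Since 397 ≡ 1 mod 4, the ring of integers is ℤ[(1+√397)/2] with discriminant 397.
3299 ∤ 397, so 3299 is unramified.
Euler's criterion: 397^1649 mod 3299 = 3298. Thus (397|3299) = -1.
Legendre symbol -1 ⇒ 3299 is inert.

p is inert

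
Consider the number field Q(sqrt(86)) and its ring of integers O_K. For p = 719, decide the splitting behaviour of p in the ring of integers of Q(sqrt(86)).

Since 86 ≢ 1 mod 4, the ring of integers is ℤ[√86] with discriminant 4·86 = 344.
719 ∤ 344, so 719 is unramified.
Compute (86/719) via Euler: 86^((719-1)/2) mod 719 = 718, so (86/719) = -1.
(86/719) = -1, so 719 is inert.

inert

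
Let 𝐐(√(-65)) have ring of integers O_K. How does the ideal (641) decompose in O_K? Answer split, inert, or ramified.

p splits

d = -65 ≡ 3 (mod 4), so O_K = ℤ[√-65] and disc(K) = 4d = -260.
Since gcd(641, -260) = 1 the prime 641 does not ramify.
Legendre symbol by Euler's criterion: (-65/641) ≡ (-65)^320 ≡ 1 (mod 641), i.e. (-65/641) = 1.
(-65/641) = 1, so 641 splits.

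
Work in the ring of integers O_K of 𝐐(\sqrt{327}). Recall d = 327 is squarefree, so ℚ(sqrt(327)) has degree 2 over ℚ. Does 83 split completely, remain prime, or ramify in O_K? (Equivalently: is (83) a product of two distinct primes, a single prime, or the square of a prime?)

splits completely

d = 327 ≡ 3 (mod 4), so O_K = ℤ[√327] and disc(K) = 4d = 1308.
disc(K) = 1308 is not divisible by 83; 83 is unramified.
(327/83) = 78^41 mod 83 = 1, giving Legendre symbol 1.
Legendre symbol 1 ⇒ 83 is split.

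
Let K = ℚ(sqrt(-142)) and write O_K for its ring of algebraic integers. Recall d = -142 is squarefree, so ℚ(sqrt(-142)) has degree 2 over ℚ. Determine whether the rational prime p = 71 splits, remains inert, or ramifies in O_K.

Since -142 ≢ 1 mod 4, the ring of integers is ℤ[√-142] with discriminant 4·(-142) = -568.
Ramification test: 71 | -568. The prime 71 ramifies in K.

ramified — (71) = 𝔭²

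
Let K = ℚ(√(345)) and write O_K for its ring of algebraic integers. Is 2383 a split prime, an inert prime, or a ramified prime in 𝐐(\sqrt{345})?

345 mod 4 = 1, hence disc K = 345 and O_K = ℤ[(1+√345)/2].
Since gcd(2383, 345) = 1 the prime 2383 does not ramify.
Legendre symbol by Euler's criterion: (345/2383) ≡ 345^1191 ≡ 1 (mod 2383), i.e. (345/2383) = 1.
d is a quadratic residue mod p, hence 2383 splits in O_K.

split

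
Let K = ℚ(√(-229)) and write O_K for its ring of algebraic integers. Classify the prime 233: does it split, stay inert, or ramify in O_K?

Since -229 ≢ 1 mod 4, the ring of integers is ℤ[√-229] with discriminant 4·(-229) = -916.
disc(K) = -916 is not divisible by 233; 233 is unramified.
(-229/233) = 4^116 mod 233 = 1, giving Legendre symbol 1.
(-229/233) = 1, so 233 splits.

split — (233) = 𝔭₁𝔭₂ with 𝔭₁ ≠ 𝔭₂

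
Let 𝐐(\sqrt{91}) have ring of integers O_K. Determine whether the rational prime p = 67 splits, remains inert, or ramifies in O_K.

p splits

d = 91 ≡ 3 (mod 4), so O_K = ℤ[√91] and disc(K) = 4d = 364.
Since gcd(67, 364) = 1 the prime 67 does not ramify.
Compute (91/67) via Euler: 24^((67-1)/2) mod 67 = 1, so (91/67) = 1.
d is a quadratic residue mod p, hence 67 splits in O_K.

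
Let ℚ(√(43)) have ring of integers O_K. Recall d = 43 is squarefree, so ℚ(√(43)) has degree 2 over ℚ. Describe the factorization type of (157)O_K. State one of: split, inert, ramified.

Since 43 ≢ 1 mod 4, the ring of integers is ℤ[√43] with discriminant 4·43 = 172.
disc(K) = 172 is not divisible by 157; 157 is unramified.
(43/157) = 43^78 mod 157 = 156, giving Legendre symbol -1.
Legendre symbol -1 ⇒ 157 is inert.

remains prime (inert)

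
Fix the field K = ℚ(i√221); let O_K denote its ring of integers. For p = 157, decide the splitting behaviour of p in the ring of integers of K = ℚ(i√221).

-221 mod 4 = 3, hence disc K = 4·(-221) = -884 and O_K = ℤ[√-221].
157 ∤ -884, so 157 is unramified.
(-221/157) = 93^78 mod 157 = 1, giving Legendre symbol 1.
(-221/157) = 1, so 157 splits.

splits completely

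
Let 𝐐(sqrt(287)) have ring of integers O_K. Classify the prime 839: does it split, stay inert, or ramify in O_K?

287 mod 4 = 3, hence disc K = 4·287 = 1148 and O_K = ℤ[√287].
839 ∤ 1148, so 839 is unramified.
Compute (287/839) via Euler: 287^((839-1)/2) mod 839 = 838, so (287/839) = -1.
(287/839) = -1, so 839 is inert.

inert — (839) stays prime in O_K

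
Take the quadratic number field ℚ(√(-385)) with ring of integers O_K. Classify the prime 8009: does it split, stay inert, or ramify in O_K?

p splits

d = -385 ≡ 3 (mod 4), so O_K = ℤ[√-385] and disc(K) = 4d = -1540.
8009 ∤ -1540, so 8009 is unramified.
Compute (-385/8009) via Euler: 7624^((8009-1)/2) mod 8009 = 1, so (-385/8009) = 1.
Legendre symbol 1 ⇒ 8009 is split.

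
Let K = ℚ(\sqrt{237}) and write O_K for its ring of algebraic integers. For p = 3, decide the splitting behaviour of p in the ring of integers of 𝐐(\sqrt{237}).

d = 237 ≡ 1 (mod 4), so O_K = ℤ[(1+√237)/2] and disc(K) = d = 237.
disc(K) = 237 = 3·79, so p = 3 is ramified.

ramified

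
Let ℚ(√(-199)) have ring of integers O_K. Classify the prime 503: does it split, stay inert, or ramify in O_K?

-199 mod 4 = 1, hence disc K = -199 and O_K = ℤ[(1+√-199)/2].
503 ∤ -199, so 503 is unramified.
Legendre symbol by Euler's criterion: (-199/503) ≡ (-199)^251 ≡ 502 (mod 503), i.e. (-199/503) = -1.
d is a non-residue mod p, hence 503 remains inert in O_K.

503 remains inert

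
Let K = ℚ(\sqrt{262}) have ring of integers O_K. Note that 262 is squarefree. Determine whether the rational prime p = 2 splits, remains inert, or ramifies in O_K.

2 is ramified

d = 262 ≡ 2 (mod 4), so O_K = ℤ[√262] and disc(K) = 4d = 1048.
disc(K) = 1048 = 2·524, so p = 2 is ramified.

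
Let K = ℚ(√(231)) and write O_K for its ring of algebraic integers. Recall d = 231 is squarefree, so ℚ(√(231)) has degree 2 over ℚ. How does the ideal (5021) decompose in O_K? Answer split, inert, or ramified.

d = 231 ≡ 3 (mod 4), so O_K = ℤ[√231] and disc(K) = 4d = 924.
disc(K) = 924 is not divisible by 5021; 5021 is unramified.
Legendre symbol by Euler's criterion: (231/5021) ≡ 231^2510 ≡ 5020 (mod 5021), i.e. (231/5021) = -1.
(231/5021) = -1, so 5021 is inert.

inert — (5021) stays prime in O_K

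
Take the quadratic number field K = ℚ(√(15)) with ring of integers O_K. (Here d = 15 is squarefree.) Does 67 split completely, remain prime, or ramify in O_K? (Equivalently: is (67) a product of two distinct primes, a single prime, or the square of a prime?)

Since 15 ≢ 1 mod 4, the ring of integers is ℤ[√15] with discriminant 4·15 = 60.
disc(K) = 60 is not divisible by 67; 67 is unramified.
Euler's criterion: 15^33 mod 67 = 1. Thus (15|67) = 1.
(15/67) = 1, so 67 splits.

split — (67) = 𝔭₁𝔭₂ with 𝔭₁ ≠ 𝔭₂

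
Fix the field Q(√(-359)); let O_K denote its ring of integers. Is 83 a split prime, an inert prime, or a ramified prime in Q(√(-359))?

83 remains inert

-359 mod 4 = 1, hence disc K = -359 and O_K = ℤ[(1+√-359)/2].
disc(K) = -359 is not divisible by 83; 83 is unramified.
Legendre symbol by Euler's criterion: (-359/83) ≡ (-359)^41 ≡ 82 (mod 83), i.e. (-359/83) = -1.
d is a non-residue mod p, hence 83 remains inert in O_K.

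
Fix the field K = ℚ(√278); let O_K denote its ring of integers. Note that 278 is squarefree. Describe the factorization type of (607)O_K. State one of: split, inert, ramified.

Since 278 ≢ 1 mod 4, the ring of integers is ℤ[√278] with discriminant 4·278 = 1112.
Since gcd(607, 1112) = 1 the prime 607 does not ramify.
Compute (278/607) via Euler: 278^((607-1)/2) mod 607 = 606, so (278/607) = -1.
d is a non-residue mod p, hence 607 remains inert in O_K.

inert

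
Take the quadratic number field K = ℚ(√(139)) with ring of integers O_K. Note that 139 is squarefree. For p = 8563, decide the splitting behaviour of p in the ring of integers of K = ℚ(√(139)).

splits completely

Since 139 ≢ 1 mod 4, the ring of integers is ℤ[√139] with discriminant 4·139 = 556.
8563 ∤ 556, so 8563 is unramified.
(139/8563) = 139^4281 mod 8563 = 1, giving Legendre symbol 1.
(139/8563) = 1, so 8563 splits.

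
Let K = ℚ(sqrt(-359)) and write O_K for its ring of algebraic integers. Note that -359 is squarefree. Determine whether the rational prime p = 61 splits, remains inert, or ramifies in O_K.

Since -359 ≡ 1 mod 4, the ring of integers is ℤ[(1+√-359)/2] with discriminant -359.
disc(K) = -359 is not divisible by 61; 61 is unramified.
Euler's criterion: (-359)^30 mod 61 = 60. Thus (-359|61) = -1.
d is a non-residue mod p, hence 61 remains inert in O_K.

61 remains inert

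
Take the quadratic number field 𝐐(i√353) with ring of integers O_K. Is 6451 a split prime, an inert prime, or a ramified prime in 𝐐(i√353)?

-353 mod 4 = 3, hence disc K = 4·(-353) = -1412 and O_K = ℤ[√-353].
Since gcd(6451, -1412) = 1 the prime 6451 does not ramify.
(-353/6451) = 6098^3225 mod 6451 = 6450, giving Legendre symbol -1.
d is a non-residue mod p, hence 6451 remains inert in O_K.

remains prime (inert)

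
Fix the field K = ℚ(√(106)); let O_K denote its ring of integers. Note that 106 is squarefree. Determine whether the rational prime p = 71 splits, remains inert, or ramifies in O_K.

71 remains inert

106 mod 4 = 2, hence disc K = 4·106 = 424 and O_K = ℤ[√106].
disc(K) = 424 is not divisible by 71; 71 is unramified.
(106/71) = 35^35 mod 71 = 70, giving Legendre symbol -1.
d is a non-residue mod p, hence 71 remains inert in O_K.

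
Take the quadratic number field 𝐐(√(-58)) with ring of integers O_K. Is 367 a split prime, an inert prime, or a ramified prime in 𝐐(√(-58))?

-58 mod 4 = 2, hence disc K = 4·(-58) = -232 and O_K = ℤ[√-58].
disc(K) = -232 is not divisible by 367; 367 is unramified.
(-58/367) = 309^183 mod 367 = 1, giving Legendre symbol 1.
Legendre symbol 1 ⇒ 367 is split.

split — (367) = 𝔭₁𝔭₂ with 𝔭₁ ≠ 𝔭₂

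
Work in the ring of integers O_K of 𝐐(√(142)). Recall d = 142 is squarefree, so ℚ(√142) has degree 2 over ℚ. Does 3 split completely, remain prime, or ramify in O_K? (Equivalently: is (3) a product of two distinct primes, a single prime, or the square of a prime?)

Since 142 ≢ 1 mod 4, the ring of integers is ℤ[√142] with discriminant 4·142 = 568.
3 ∤ 568, so 3 is unramified.
Legendre symbol by Euler's criterion: (142/3) ≡ 142^1 ≡ 1 (mod 3), i.e. (142/3) = 1.
(142/3) = 1, so 3 splits.

3 splits in O_K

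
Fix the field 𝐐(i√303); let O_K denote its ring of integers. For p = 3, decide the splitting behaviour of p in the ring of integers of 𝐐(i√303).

p ramifies

-303 mod 4 = 1, hence disc K = -303 and O_K = ℤ[(1+√-303)/2].
disc(K) = -303 = 3·(-101), so p = 3 is ramified.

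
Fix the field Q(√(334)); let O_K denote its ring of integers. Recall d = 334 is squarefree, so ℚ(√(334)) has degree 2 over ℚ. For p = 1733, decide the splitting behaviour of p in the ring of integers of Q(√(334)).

d = 334 ≡ 2 (mod 4), so O_K = ℤ[√334] and disc(K) = 4d = 1336.
Since gcd(1733, 1336) = 1 the prime 1733 does not ramify.
Compute (334/1733) via Euler: 334^((1733-1)/2) mod 1733 = 1732, so (334/1733) = -1.
(334/1733) = -1, so 1733 is inert.

1733 remains inert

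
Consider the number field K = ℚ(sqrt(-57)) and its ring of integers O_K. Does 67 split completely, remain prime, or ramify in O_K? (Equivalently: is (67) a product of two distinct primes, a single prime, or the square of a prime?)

Since -57 ≢ 1 mod 4, the ring of integers is ℤ[√-57] with discriminant 4·(-57) = -228.
67 ∤ -228, so 67 is unramified.
Euler's criterion: (-57)^33 mod 67 = 1. Thus (-57|67) = 1.
(-57/67) = 1, so 67 splits.

67 splits in O_K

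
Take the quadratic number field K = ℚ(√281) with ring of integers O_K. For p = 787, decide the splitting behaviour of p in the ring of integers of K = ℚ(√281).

split

Since 281 ≡ 1 mod 4, the ring of integers is ℤ[(1+√281)/2] with discriminant 281.
Since gcd(787, 281) = 1 the prime 787 does not ramify.
(281/787) = 281^393 mod 787 = 1, giving Legendre symbol 1.
Legendre symbol 1 ⇒ 787 is split.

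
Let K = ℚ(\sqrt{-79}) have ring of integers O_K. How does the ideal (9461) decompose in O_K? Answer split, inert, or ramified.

d = -79 ≡ 1 (mod 4), so O_K = ℤ[(1+√-79)/2] and disc(K) = d = -79.
Since gcd(9461, -79) = 1 the prime 9461 does not ramify.
Legendre symbol by Euler's criterion: (-79/9461) ≡ (-79)^4730 ≡ 9460 (mod 9461), i.e. (-79/9461) = -1.
d is a non-residue mod p, hence 9461 remains inert in O_K.

remains prime (inert)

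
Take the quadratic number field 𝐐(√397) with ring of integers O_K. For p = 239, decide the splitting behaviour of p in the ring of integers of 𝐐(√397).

397 mod 4 = 1, hence disc K = 397 and O_K = ℤ[(1+√397)/2].
Since gcd(239, 397) = 1 the prime 239 does not ramify.
Euler's criterion: 397^119 mod 239 = 238. Thus (397|239) = -1.
Legendre symbol -1 ⇒ 239 is inert.

inert — (239) stays prime in O_K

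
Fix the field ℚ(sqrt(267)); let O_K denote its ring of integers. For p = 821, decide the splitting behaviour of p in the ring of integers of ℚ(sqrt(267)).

Since 267 ≢ 1 mod 4, the ring of integers is ℤ[√267] with discriminant 4·267 = 1068.
821 ∤ 1068, so 821 is unramified.
Legendre symbol by Euler's criterion: (267/821) ≡ 267^410 ≡ 820 (mod 821), i.e. (267/821) = -1.
(267/821) = -1, so 821 is inert.

p is inert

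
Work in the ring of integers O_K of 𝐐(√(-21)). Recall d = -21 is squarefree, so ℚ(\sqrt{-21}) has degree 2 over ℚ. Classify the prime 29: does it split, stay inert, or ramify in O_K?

Since -21 ≢ 1 mod 4, the ring of integers is ℤ[√-21] with discriminant 4·(-21) = -84.
disc(K) = -84 is not divisible by 29; 29 is unramified.
Euler's criterion: (-21)^14 mod 29 = 28. Thus (-21|29) = -1.
(-21/29) = -1, so 29 is inert.

inert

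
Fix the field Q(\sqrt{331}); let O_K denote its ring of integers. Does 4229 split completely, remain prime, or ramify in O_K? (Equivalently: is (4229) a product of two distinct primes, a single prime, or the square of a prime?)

remains prime (inert)

Since 331 ≢ 1 mod 4, the ring of integers is ℤ[√331] with discriminant 4·331 = 1324.
disc(K) = 1324 is not divisible by 4229; 4229 is unramified.
Legendre symbol by Euler's criterion: (331/4229) ≡ 331^2114 ≡ 4228 (mod 4229), i.e. (331/4229) = -1.
(331/4229) = -1, so 4229 is inert.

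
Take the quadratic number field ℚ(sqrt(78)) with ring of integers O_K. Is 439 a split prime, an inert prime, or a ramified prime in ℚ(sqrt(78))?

inert — (439) stays prime in O_K

Since 78 ≢ 1 mod 4, the ring of integers is ℤ[√78] with discriminant 4·78 = 312.
439 ∤ 312, so 439 is unramified.
(78/439) = 78^219 mod 439 = 438, giving Legendre symbol -1.
(78/439) = -1, so 439 is inert.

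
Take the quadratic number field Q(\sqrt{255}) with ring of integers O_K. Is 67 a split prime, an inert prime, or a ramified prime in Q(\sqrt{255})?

d = 255 ≡ 3 (mod 4), so O_K = ℤ[√255] and disc(K) = 4d = 1020.
67 ∤ 1020, so 67 is unramified.
Compute (255/67) via Euler: 54^((67-1)/2) mod 67 = 1, so (255/67) = 1.
Legendre symbol 1 ⇒ 67 is split.

split — (67) = 𝔭₁𝔭₂ with 𝔭₁ ≠ 𝔭₂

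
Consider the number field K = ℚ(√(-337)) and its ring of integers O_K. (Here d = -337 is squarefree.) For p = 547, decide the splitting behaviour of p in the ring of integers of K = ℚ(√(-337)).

splits completely

d = -337 ≡ 3 (mod 4), so O_K = ℤ[√-337] and disc(K) = 4d = -1348.
547 ∤ -1348, so 547 is unramified.
(-337/547) = 210^273 mod 547 = 1, giving Legendre symbol 1.
d is a quadratic residue mod p, hence 547 splits in O_K.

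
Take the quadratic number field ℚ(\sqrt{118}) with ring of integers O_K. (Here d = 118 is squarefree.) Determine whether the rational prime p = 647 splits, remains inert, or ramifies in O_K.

118 mod 4 = 2, hence disc K = 4·118 = 472 and O_K = ℤ[√118].
Since gcd(647, 472) = 1 the prime 647 does not ramify.
Euler's criterion: 118^323 mod 647 = 646. Thus (118|647) = -1.
(118/647) = -1, so 647 is inert.

p is inert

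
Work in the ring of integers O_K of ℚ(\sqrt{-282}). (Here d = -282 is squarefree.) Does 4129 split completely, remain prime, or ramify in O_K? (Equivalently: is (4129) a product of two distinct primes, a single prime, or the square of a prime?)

4129 remains inert

Since -282 ≢ 1 mod 4, the ring of integers is ℤ[√-282] with discriminant 4·(-282) = -1128.
disc(K) = -1128 is not divisible by 4129; 4129 is unramified.
Compute (-282/4129) via Euler: 3847^((4129-1)/2) mod 4129 = 4128, so (-282/4129) = -1.
(-282/4129) = -1, so 4129 is inert.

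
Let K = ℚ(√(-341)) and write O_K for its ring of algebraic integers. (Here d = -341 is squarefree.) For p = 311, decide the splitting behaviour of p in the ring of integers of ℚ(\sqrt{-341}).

remains prime (inert)

d = -341 ≡ 3 (mod 4), so O_K = ℤ[√-341] and disc(K) = 4d = -1364.
311 ∤ -1364, so 311 is unramified.
Legendre symbol by Euler's criterion: (-341/311) ≡ (-341)^155 ≡ 310 (mod 311), i.e. (-341/311) = -1.
Legendre symbol -1 ⇒ 311 is inert.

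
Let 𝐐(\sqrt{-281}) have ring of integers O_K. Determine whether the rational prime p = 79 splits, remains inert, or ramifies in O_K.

-281 mod 4 = 3, hence disc K = 4·(-281) = -1124 and O_K = ℤ[√-281].
Since gcd(79, -1124) = 1 the prime 79 does not ramify.
Euler's criterion: (-281)^39 mod 79 = 78. Thus (-281|79) = -1.
(-281/79) = -1, so 79 is inert.

inert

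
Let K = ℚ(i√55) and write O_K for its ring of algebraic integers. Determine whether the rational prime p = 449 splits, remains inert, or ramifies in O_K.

d = -55 ≡ 1 (mod 4), so O_K = ℤ[(1+√-55)/2] and disc(K) = d = -55.
449 ∤ -55, so 449 is unramified.
(-55/449) = 394^224 mod 449 = 1, giving Legendre symbol 1.
(-55/449) = 1, so 449 splits.

split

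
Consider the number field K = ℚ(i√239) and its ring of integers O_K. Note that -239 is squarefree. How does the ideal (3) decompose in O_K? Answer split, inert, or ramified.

split

-239 mod 4 = 1, hence disc K = -239 and O_K = ℤ[(1+√-239)/2].
Since gcd(3, -239) = 1 the prime 3 does not ramify.
(-239/3) = 1^1 mod 3 = 1, giving Legendre symbol 1.
(-239/3) = 1, so 3 splits.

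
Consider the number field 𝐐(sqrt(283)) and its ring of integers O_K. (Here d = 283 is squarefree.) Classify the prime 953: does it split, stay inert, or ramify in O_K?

Since 283 ≢ 1 mod 4, the ring of integers is ℤ[√283] with discriminant 4·283 = 1132.
953 ∤ 1132, so 953 is unramified.
(283/953) = 283^476 mod 953 = 952, giving Legendre symbol -1.
d is a non-residue mod p, hence 953 remains inert in O_K.

inert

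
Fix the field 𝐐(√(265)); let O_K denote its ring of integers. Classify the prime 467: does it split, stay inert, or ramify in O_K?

inert — (467) stays prime in O_K

d = 265 ≡ 1 (mod 4), so O_K = ℤ[(1+√265)/2] and disc(K) = d = 265.
Since gcd(467, 265) = 1 the prime 467 does not ramify.
(265/467) = 265^233 mod 467 = 466, giving Legendre symbol -1.
(265/467) = -1, so 467 is inert.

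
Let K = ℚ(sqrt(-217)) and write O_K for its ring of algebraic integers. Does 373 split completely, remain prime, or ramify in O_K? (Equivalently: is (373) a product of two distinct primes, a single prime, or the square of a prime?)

split — (373) = 𝔭₁𝔭₂ with 𝔭₁ ≠ 𝔭₂

Since -217 ≢ 1 mod 4, the ring of integers is ℤ[√-217] with discriminant 4·(-217) = -868.
Since gcd(373, -868) = 1 the prime 373 does not ramify.
(-217/373) = 156^186 mod 373 = 1, giving Legendre symbol 1.
Legendre symbol 1 ⇒ 373 is split.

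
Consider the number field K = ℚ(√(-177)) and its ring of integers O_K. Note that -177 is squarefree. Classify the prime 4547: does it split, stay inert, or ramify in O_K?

split

d = -177 ≡ 3 (mod 4), so O_K = ℤ[√-177] and disc(K) = 4d = -708.
disc(K) = -708 is not divisible by 4547; 4547 is unramified.
Compute (-177/4547) via Euler: 4370^((4547-1)/2) mod 4547 = 1, so (-177/4547) = 1.
Legendre symbol 1 ⇒ 4547 is split.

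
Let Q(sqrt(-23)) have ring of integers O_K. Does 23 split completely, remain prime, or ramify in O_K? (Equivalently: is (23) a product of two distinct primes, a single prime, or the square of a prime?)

p ramifies

d = -23 ≡ 1 (mod 4), so O_K = ℤ[(1+√-23)/2] and disc(K) = d = -23.
disc(K) = -23 = 23·(-1), so p = 23 is ramified.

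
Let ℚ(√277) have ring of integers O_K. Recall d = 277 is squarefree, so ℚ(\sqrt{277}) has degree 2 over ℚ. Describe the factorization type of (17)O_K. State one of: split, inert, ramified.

Since 277 ≡ 1 mod 4, the ring of integers is ℤ[(1+√277)/2] with discriminant 277.
17 ∤ 277, so 17 is unramified.
(277/17) = 5^8 mod 17 = 16, giving Legendre symbol -1.
d is a non-residue mod p, hence 17 remains inert in O_K.

p is inert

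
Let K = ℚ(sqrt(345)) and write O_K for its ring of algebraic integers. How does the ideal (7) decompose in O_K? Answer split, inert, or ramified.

splits completely

d = 345 ≡ 1 (mod 4), so O_K = ℤ[(1+√345)/2] and disc(K) = d = 345.
Since gcd(7, 345) = 1 the prime 7 does not ramify.
Euler's criterion: 345^3 mod 7 = 1. Thus (345|7) = 1.
(345/7) = 1, so 7 splits.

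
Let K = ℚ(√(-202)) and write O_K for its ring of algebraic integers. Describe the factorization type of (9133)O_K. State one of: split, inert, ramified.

d = -202 ≡ 2 (mod 4), so O_K = ℤ[√-202] and disc(K) = 4d = -808.
9133 ∤ -808, so 9133 is unramified.
Euler's criterion: (-202)^4566 mod 9133 = 9132. Thus (-202|9133) = -1.
Legendre symbol -1 ⇒ 9133 is inert.

remains prime (inert)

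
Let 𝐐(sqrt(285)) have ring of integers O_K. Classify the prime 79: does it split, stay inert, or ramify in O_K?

d = 285 ≡ 1 (mod 4), so O_K = ℤ[(1+√285)/2] and disc(K) = d = 285.
disc(K) = 285 is not divisible by 79; 79 is unramified.
Euler's criterion: 285^39 mod 79 = 78. Thus (285|79) = -1.
(285/79) = -1, so 79 is inert.

79 remains inert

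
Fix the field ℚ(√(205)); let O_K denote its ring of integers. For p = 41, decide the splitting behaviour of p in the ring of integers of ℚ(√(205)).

205 mod 4 = 1, hence disc K = 205 and O_K = ℤ[(1+√205)/2].
Ramification test: 41 | 205. The prime 41 ramifies in K.

ramifies in O_K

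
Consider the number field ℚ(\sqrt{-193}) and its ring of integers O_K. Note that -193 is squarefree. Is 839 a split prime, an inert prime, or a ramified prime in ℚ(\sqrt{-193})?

Since -193 ≢ 1 mod 4, the ring of integers is ℤ[√-193] with discriminant 4·(-193) = -772.
Since gcd(839, -772) = 1 the prime 839 does not ramify.
(-193/839) = 646^419 mod 839 = 838, giving Legendre symbol -1.
Legendre symbol -1 ⇒ 839 is inert.

p is inert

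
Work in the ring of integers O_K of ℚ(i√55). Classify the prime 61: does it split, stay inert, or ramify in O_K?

remains prime (inert)

Since -55 ≡ 1 mod 4, the ring of integers is ℤ[(1+√-55)/2] with discriminant -55.
Since gcd(61, -55) = 1 the prime 61 does not ramify.
Euler's criterion: (-55)^30 mod 61 = 60. Thus (-55|61) = -1.
Legendre symbol -1 ⇒ 61 is inert.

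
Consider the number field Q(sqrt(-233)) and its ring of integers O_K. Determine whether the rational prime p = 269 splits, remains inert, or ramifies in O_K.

split — (269) = 𝔭₁𝔭₂ with 𝔭₁ ≠ 𝔭₂

-233 mod 4 = 3, hence disc K = 4·(-233) = -932 and O_K = ℤ[√-233].
disc(K) = -932 is not divisible by 269; 269 is unramified.
(-233/269) = 36^134 mod 269 = 1, giving Legendre symbol 1.
(-233/269) = 1, so 269 splits.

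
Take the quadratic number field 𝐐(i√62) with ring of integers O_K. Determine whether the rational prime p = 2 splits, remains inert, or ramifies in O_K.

Since -62 ≢ 1 mod 4, the ring of integers is ℤ[√-62] with discriminant 4·(-62) = -248.
Ramification test: 2 | -248. The prime 2 ramifies in K.

ramified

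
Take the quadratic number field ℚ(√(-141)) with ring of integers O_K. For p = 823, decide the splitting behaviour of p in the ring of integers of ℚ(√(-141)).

inert

d = -141 ≡ 3 (mod 4), so O_K = ℤ[√-141] and disc(K) = 4d = -564.
Since gcd(823, -564) = 1 the prime 823 does not ramify.
(-141/823) = 682^411 mod 823 = 822, giving Legendre symbol -1.
d is a non-residue mod p, hence 823 remains inert in O_K.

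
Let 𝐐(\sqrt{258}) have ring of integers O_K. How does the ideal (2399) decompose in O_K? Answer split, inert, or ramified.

p splits

Since 258 ≢ 1 mod 4, the ring of integers is ℤ[√258] with discriminant 4·258 = 1032.
2399 ∤ 1032, so 2399 is unramified.
Compute (258/2399) via Euler: 258^((2399-1)/2) mod 2399 = 1, so (258/2399) = 1.
Legendre symbol 1 ⇒ 2399 is split.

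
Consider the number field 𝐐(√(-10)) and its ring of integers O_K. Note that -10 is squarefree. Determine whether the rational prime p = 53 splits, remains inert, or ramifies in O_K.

-10 mod 4 = 2, hence disc K = 4·(-10) = -40 and O_K = ℤ[√-10].
Since gcd(53, -40) = 1 the prime 53 does not ramify.
(-10/53) = 43^26 mod 53 = 1, giving Legendre symbol 1.
(-10/53) = 1, so 53 splits.

split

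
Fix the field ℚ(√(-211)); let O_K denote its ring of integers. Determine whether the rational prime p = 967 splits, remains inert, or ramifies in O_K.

967 splits in O_K

d = -211 ≡ 1 (mod 4), so O_K = ℤ[(1+√-211)/2] and disc(K) = d = -211.
Since gcd(967, -211) = 1 the prime 967 does not ramify.
Legendre symbol by Euler's criterion: (-211/967) ≡ (-211)^483 ≡ 1 (mod 967), i.e. (-211/967) = 1.
(-211/967) = 1, so 967 splits.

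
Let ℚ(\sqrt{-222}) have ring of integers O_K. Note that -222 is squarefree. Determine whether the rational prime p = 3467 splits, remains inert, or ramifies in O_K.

-222 mod 4 = 2, hence disc K = 4·(-222) = -888 and O_K = ℤ[√-222].
Since gcd(3467, -888) = 1 the prime 3467 does not ramify.
(-222/3467) = 3245^1733 mod 3467 = 1, giving Legendre symbol 1.
Legendre symbol 1 ⇒ 3467 is split.

p splits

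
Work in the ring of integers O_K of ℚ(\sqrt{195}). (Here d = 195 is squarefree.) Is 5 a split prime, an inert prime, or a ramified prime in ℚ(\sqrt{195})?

195 mod 4 = 3, hence disc K = 4·195 = 780 and O_K = ℤ[√195].
disc(K) = 780 = 5·156, so p = 5 is ramified.

ramified — (5) = 𝔭²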